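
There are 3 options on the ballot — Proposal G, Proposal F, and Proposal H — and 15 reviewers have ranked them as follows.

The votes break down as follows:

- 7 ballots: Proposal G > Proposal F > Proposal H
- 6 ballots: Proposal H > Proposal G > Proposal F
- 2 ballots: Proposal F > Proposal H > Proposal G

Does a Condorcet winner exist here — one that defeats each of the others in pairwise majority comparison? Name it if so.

Head-to-head results (15 voters total):
Proposal G vs Proposal F: Proposal G wins 13–2.
Proposal G vs Proposal H: Proposal H wins 8–7.
Proposal F vs Proposal H: Proposal F wins 9–6.
No candidate beats all others: Proposal G beats Proposal F beats Proposal H beats Proposal G, a majority cycle.

None — there is no Condorcet winner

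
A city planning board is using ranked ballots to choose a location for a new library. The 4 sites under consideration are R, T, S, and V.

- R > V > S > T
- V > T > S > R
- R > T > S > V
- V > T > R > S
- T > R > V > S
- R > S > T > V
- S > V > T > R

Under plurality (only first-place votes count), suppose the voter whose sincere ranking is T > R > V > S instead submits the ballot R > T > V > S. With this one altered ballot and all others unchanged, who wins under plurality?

R

First-place totals with the altered ballot: R 4, T 0, S 1, V 2.
The winner is unchanged: still R.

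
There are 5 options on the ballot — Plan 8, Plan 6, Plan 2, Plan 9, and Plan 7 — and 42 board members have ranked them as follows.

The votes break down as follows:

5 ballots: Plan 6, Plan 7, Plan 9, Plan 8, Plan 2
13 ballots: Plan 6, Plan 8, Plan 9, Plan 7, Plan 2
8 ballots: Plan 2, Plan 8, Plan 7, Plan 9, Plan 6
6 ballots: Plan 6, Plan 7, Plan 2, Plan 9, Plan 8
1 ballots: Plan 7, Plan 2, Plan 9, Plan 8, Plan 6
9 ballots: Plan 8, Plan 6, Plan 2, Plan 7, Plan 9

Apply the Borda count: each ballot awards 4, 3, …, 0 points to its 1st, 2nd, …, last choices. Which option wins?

Borda scores:
  Plan 8: 5·1 + 13·3 + 8·3 + 6·0 + 1 + 9·4 = 105
  Plan 6: 5·4 + 13·4 + 8·0 + 6·4 + 0 + 9·3 = 123
  Plan 2: 5·0 + 13·0 + 8·4 + 6·2 + 3 + 9·2 = 65
  Plan 9: 5·2 + 13·2 + 8·1 + 6·1 + 2 + 9·0 = 52
  Plan 7: 5·3 + 13·1 + 8·2 + 6·3 + 4 + 9·1 = 75
Plan 6 has the highest total.

Plan 6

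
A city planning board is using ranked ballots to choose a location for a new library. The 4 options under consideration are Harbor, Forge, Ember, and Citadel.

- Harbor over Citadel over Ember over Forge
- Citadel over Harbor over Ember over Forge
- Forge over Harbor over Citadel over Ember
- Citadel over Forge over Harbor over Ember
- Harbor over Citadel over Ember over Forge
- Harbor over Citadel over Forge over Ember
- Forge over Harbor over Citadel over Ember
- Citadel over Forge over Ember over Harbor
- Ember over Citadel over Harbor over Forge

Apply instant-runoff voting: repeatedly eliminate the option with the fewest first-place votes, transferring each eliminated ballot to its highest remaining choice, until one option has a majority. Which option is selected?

Harbor

Round 1: Harbor 3, Citadel 3, Forge 2, Ember 1. Ember has the fewest and is eliminated.
Round 2: Citadel 4, Harbor 3, Forge 2. Forge has the fewest and is eliminated.
Round 3: Harbor 5, Citadel 4. Harbor has a majority.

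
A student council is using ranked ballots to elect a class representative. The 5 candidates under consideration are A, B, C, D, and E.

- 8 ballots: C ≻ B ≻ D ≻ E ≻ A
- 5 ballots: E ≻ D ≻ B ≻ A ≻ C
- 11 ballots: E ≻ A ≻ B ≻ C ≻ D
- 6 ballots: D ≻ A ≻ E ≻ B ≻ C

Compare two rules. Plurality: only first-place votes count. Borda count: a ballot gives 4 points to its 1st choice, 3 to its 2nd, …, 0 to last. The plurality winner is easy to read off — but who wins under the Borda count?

Plurality first-place counts: A 0, B 0, C 8, D 6, E 16 → E.
Borda totals: A 56, B 62, C 43, D 55, E 84 → E.

E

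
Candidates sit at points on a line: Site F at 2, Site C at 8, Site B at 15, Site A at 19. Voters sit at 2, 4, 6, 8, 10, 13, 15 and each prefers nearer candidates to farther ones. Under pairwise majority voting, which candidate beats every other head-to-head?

Site C

With single-peaked preferences on a line, the Condorcet winner is the candidate closest to the median voter.
The median voter (position 8) is closest to Site C at 8.
Check: Site C vs Site F — voters closer to Site C: 5 of 7.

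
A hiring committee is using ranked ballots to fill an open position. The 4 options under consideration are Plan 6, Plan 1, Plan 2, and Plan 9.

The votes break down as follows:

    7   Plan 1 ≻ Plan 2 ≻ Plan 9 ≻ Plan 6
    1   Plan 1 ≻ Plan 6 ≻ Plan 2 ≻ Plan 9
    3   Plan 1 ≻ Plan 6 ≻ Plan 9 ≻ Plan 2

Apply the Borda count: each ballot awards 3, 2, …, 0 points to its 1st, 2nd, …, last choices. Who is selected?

Borda scores:
  Plan 6: 7·0 + 2 + 3·2 = 8
  Plan 1: 7·3 + 3 + 3·3 = 33
  Plan 2: 7·2 + 1 + 3·0 = 15
  Plan 9: 7·1 + 0 + 3·1 = 10
Plan 1 has the highest total.

Plan 1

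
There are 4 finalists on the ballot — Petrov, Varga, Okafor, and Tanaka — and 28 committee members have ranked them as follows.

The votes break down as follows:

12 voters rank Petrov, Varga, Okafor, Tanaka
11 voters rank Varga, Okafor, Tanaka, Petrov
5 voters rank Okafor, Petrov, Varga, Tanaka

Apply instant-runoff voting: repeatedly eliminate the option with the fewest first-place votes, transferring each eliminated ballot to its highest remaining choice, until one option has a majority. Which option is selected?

Round 1: Petrov 12, Varga 11, Okafor 5, Tanaka 0. Tanaka has the fewest and is eliminated.
Round 2: Petrov 12, Varga 11, Okafor 5. Okafor has the fewest and is eliminated.
Round 3: Petrov 17, Varga 11. Petrov has a majority.

Petrov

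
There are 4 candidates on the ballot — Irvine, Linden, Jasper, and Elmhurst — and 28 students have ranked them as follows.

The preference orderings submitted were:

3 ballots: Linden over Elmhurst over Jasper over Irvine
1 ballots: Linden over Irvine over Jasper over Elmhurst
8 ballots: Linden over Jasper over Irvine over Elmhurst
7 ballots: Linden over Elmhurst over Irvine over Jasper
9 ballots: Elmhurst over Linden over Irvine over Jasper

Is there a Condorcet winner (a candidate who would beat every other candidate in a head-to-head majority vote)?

Yes

Head-to-head results (28 voters total):
Irvine vs Linden: Linden wins 28–0.
Irvine vs Jasper: Irvine wins 17–11.
Irvine vs Elmhurst: Elmhurst wins 19–9.
Linden vs Jasper: Linden wins 28–0.
Linden vs Elmhurst: Linden wins 19–9.
Jasper vs Elmhurst: Elmhurst wins 19–9.
Linden beats each rival — Irvine (28–0), Jasper (28–0), Elmhurst (19–9) — so Linden is the Condorcet winner.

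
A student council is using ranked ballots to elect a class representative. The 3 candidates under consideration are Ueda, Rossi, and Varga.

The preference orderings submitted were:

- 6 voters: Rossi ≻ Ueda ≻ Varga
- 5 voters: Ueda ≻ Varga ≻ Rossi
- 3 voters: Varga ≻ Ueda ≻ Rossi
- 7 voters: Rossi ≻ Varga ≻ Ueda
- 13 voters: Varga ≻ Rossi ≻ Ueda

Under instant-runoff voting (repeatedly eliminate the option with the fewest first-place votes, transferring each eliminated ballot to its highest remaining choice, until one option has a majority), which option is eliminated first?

Round 1: Varga 16, Rossi 13, Ueda 5. Ueda has the fewest and is eliminated.
Round 2: Varga 21, Rossi 13. Varga has a majority.

Ueda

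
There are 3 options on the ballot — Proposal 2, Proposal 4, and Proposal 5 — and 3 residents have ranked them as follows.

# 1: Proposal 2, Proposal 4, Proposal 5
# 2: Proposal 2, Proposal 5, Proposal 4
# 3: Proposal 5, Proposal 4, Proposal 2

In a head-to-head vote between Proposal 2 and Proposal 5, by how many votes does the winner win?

Ballots ranking Proposal 2 above Proposal 5: 2.
Ballots ranking Proposal 5 above Proposal 2: 1.
Proposal 2 wins 2–1, a margin of 1.

1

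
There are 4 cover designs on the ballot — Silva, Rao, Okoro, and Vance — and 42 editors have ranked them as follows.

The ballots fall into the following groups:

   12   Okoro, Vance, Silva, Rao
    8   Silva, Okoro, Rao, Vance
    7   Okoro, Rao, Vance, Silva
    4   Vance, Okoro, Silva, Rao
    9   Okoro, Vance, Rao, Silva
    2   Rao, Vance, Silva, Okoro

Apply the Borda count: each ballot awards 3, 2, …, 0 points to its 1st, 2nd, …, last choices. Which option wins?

Okoro

Borda scores:
  Silva: 12·1 + 8·3 + 7·0 + 4·1 + 9·0 + 2·1 = 42
  Rao: 12·0 + 8·1 + 7·2 + 4·0 + 9·1 + 2·3 = 37
  Okoro: 12·3 + 8·2 + 7·3 + 4·2 + 9·3 + 2·0 = 108
  Vance: 12·2 + 8·0 + 7·1 + 4·3 + 9·2 + 2·2 = 65
Okoro has the highest total.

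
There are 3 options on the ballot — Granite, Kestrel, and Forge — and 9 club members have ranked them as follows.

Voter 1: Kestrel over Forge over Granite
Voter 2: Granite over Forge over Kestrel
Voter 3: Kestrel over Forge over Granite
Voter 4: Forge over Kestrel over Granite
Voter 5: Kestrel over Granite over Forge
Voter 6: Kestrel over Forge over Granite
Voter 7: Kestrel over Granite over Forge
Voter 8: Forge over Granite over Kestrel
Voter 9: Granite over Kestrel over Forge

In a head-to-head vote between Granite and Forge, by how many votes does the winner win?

Ballots ranking Granite above Forge: 4.
Ballots ranking Forge above Granite: 5.
Forge wins 5–4, a margin of 1.

1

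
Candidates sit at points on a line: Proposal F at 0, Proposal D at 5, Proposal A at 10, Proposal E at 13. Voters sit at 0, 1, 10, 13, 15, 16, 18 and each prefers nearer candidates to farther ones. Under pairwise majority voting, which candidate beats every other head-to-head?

Proposal E

With single-peaked preferences on a line, the Condorcet winner is the candidate closest to the median voter.
The median voter (position 13) is closest to Proposal E at 13.
Check: Proposal E vs Proposal A — voters closer to Proposal E: 4 of 7.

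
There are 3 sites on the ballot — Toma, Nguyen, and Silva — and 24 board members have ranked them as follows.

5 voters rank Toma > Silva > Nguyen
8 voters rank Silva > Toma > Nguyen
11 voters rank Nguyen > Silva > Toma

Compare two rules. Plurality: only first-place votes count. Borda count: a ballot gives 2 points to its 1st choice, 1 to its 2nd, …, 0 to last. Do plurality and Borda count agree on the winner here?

Plurality first-place counts: Toma 5, Nguyen 11, Silva 8 → Nguyen.
Borda totals: Toma 18, Nguyen 22, Silva 32 → Silva.
The two rules disagree: plurality picks Nguyen, Borda picks Silva.

No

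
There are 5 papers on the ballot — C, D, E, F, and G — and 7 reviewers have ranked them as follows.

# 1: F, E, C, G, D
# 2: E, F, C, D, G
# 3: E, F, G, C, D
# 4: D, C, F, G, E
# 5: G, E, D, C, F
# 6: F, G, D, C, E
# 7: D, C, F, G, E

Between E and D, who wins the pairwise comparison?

E

Ballots ranking E above D: 4.
Ballots ranking D above E: 3.
E wins the head-to-head, 4–3.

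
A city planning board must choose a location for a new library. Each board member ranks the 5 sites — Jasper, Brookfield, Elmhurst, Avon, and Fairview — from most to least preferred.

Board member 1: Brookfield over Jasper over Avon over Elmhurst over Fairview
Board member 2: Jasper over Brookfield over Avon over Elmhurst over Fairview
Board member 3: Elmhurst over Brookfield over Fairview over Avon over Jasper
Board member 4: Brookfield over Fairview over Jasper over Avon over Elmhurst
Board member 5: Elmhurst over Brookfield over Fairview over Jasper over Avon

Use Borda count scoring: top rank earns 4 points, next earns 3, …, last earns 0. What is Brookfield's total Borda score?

Borda scores:
  Jasper: 3 + 4 + 0 + 2 + 1 = 10
  Brookfield: 4 + 3 + 3 + 4 + 3 = 17
  Elmhurst: 1 + 1 + 4 + 0 + 4 = 10
  Avon: 2 + 2 + 1 + 1 + 0 = 6
  Fairview: 0 + 0 + 2 + 3 + 2 = 7

17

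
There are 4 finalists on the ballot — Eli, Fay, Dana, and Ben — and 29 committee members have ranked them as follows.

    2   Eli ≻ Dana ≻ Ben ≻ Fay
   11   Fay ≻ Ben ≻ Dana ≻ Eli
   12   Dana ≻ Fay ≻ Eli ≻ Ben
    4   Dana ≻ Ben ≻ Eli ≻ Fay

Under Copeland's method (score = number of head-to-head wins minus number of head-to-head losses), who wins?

Dana

Pairwise results:
  Eli vs Fay: Fay wins 23–6.
  Eli vs Dana: Dana wins 27–2.
  Eli vs Ben: Ben wins 15–14.
  Fay vs Dana: Dana wins 18–11.
  Fay vs Ben: Fay wins 23–6.
  Dana vs Ben: Dana wins 18–11.
Copeland scores (wins − losses):
  Eli: 0 − 3 = -3
  Fay: 2 − 1 = 1
  Dana: 3 − 0 = 3
  Ben: 1 − 2 = -1
Dana has the best Copeland score.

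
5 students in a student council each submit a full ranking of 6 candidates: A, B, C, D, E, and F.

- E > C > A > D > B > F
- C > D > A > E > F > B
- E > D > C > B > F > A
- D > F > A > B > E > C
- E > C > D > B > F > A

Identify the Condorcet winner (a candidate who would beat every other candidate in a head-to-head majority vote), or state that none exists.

Head-to-head results (5 voters total):
A vs B: A wins 3–2.
A vs C: C wins 4–1.
A vs D: D wins 4–1.
A vs E: E wins 3–2.
A vs F: F wins 3–2.
B vs C: C wins 4–1.
B vs D: D wins 5–0.
B vs E: E wins 4–1.
B vs F: B wins 3–2.
C vs D: C wins 3–2.
C vs E: E wins 4–1.
C vs F: C wins 4–1.
D vs E: E wins 3–2.
D vs F: D wins 5–0.
E vs F: E wins 4–1.
E beats each rival — A (3–2), B (4–1), C (4–1), D (3–2), F (4–1) — so E is the Condorcet winner.

E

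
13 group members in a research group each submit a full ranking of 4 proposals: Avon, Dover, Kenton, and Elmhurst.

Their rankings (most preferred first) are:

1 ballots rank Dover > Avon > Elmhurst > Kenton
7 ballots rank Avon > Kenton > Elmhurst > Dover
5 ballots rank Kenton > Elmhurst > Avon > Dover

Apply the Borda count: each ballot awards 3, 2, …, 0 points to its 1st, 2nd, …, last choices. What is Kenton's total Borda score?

29

Borda scores:
  Avon: 2 + 7·3 + 5·1 = 28
  Dover: 3 + 7·0 + 5·0 = 3
  Kenton: 0 + 7·2 + 5·3 = 29
  Elmhurst: 1 + 7·1 + 5·2 = 18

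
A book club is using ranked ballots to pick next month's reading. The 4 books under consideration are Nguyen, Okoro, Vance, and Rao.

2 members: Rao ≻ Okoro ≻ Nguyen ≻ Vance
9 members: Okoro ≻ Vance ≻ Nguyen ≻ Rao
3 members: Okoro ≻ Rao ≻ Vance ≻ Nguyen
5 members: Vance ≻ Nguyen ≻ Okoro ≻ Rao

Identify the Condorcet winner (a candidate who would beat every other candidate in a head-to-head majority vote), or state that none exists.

Head-to-head results (19 voters total):
Nguyen vs Okoro: Okoro wins 14–5.
Nguyen vs Vance: Vance wins 17–2.
Nguyen vs Rao: Nguyen wins 14–5.
Okoro vs Vance: Okoro wins 14–5.
Okoro vs Rao: Okoro wins 17–2.
Vance vs Rao: Vance wins 14–5.
Okoro beats each rival — Nguyen (14–5), Vance (14–5), Rao (17–2) — so Okoro is the Condorcet winner.

Okoro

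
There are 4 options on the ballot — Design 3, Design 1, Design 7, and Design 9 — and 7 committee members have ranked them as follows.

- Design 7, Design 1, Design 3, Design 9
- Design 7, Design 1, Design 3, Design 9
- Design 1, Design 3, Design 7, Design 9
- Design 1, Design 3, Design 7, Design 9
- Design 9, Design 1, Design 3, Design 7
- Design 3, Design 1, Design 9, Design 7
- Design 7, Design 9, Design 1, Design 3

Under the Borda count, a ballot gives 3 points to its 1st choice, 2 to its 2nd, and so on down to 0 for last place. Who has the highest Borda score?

Borda scores:
  Design 3: 1 + 1 + 2 + 2 + 1 + 3 + 0 = 10
  Design 1: 2 + 2 + 3 + 3 + 2 + 2 + 1 = 15
  Design 7: 3 + 3 + 1 + 1 + 0 + 0 + 3 = 11
  Design 9: 0 + 0 + 0 + 0 + 3 + 1 + 2 = 6
Design 1 has the highest total.

Design 1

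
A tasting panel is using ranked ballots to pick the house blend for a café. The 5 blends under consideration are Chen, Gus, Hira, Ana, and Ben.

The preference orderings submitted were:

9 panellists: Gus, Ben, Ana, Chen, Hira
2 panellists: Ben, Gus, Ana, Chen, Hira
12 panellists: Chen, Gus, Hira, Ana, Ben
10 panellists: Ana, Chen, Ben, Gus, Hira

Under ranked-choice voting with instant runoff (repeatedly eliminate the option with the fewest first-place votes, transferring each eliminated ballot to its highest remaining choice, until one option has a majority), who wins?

Round 1: Chen 12, Ana 10, Gus 9, Ben 2, Hira 0. Hira has the fewest and is eliminated.
Round 2: Chen 12, Ana 10, Gus 9, Ben 2. Ben has the fewest and is eliminated.
Round 3: Chen 12, Gus 11, Ana 10. Ana has the fewest and is eliminated.
Round 4: Chen 22, Gus 11. Chen has a majority.

Chen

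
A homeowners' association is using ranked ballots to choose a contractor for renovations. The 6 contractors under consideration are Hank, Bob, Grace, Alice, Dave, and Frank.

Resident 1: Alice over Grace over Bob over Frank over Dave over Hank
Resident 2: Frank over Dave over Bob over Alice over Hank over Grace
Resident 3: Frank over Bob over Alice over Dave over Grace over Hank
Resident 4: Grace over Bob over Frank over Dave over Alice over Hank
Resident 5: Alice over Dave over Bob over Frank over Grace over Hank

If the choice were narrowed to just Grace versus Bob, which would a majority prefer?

Bob

Ballots ranking Grace above Bob: 2.
Ballots ranking Bob above Grace: 3.
Bob wins the head-to-head, 3–2.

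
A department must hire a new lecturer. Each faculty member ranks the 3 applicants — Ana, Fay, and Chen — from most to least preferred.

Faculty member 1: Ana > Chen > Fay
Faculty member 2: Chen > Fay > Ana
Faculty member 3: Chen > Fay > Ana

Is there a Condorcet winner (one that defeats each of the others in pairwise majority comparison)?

Yes

Head-to-head results (3 voters total):
Ana vs Fay: Fay wins 2–1.
Ana vs Chen: Chen wins 2–1.
Fay vs Chen: Chen wins 3–0.
Chen beats each rival — Ana (2–1), Fay (3–0) — so Chen is the Condorcet winner.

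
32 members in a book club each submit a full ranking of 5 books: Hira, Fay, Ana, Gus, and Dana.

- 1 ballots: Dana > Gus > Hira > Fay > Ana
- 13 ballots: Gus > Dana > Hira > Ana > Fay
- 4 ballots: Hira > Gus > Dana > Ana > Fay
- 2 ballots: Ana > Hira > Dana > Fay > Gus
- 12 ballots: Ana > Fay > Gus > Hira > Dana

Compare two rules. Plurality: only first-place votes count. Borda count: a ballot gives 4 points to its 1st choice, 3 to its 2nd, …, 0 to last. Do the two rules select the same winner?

Plurality first-place counts: Hira 4, Fay 0, Ana 14, Gus 13, Dana 1 → Ana.
Borda totals: Hira 62, Fay 39, Ana 73, Gus 91, Dana 55 → Gus.
The two rules disagree: plurality picks Ana, Borda picks Gus.

No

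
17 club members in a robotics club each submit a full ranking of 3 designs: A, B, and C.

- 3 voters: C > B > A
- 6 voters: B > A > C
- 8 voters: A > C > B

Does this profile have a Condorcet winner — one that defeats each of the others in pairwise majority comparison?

Head-to-head results (17 voters total):
A vs B: B wins 9–8.
A vs C: A wins 14–3.
B vs C: C wins 11–6.
No candidate beats all others: A beats C beats B beats A, a majority cycle.

No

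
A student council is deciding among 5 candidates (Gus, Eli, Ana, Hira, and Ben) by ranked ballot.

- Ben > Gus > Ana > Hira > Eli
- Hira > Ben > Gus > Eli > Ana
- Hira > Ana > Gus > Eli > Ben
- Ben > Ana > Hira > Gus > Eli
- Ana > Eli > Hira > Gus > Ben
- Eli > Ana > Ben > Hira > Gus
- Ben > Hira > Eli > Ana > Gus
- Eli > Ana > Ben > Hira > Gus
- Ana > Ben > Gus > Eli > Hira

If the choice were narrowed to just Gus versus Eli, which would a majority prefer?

Ballots ranking Gus above Eli: 5.
Ballots ranking Eli above Gus: 4.
Gus wins the head-to-head, 5–4.

Gus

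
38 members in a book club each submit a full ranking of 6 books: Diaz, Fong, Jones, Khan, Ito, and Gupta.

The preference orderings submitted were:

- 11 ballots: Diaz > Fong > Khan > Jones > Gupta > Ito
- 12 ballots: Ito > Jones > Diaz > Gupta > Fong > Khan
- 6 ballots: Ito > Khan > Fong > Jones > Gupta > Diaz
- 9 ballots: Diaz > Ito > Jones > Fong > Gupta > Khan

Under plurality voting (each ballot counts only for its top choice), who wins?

First-place vote totals:
  Diaz: 20
  Fong: 0
  Jones: 0
  Khan: 0
  Ito: 18
  Gupta: 0
Diaz has the most first-place votes.

Diaz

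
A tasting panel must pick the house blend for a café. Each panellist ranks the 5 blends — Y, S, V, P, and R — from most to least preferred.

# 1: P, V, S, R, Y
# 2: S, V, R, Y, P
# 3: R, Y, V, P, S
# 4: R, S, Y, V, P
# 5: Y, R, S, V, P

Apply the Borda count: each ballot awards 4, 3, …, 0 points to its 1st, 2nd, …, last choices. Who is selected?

Borda scores:
  Y: 0 + 1 + 3 + 2 + 4 = 10
  S: 2 + 4 + 0 + 3 + 2 = 11
  V: 3 + 3 + 2 + 1 + 1 = 10
  P: 4 + 0 + 1 + 0 + 0 = 5
  R: 1 + 2 + 4 + 4 + 3 = 14
R has the highest total.

R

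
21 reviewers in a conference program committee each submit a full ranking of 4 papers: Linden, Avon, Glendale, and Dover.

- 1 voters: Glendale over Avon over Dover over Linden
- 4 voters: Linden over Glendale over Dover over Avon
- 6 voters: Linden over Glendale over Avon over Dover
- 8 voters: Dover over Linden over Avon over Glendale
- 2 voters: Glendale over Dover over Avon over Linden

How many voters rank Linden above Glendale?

Ballots ranking Linden above Glendale: 4+6+8 = 18.
Ballots ranking Glendale above Linden: 1+2 = 3.
So 18 of 21 voters prefer Linden to Glendale.

18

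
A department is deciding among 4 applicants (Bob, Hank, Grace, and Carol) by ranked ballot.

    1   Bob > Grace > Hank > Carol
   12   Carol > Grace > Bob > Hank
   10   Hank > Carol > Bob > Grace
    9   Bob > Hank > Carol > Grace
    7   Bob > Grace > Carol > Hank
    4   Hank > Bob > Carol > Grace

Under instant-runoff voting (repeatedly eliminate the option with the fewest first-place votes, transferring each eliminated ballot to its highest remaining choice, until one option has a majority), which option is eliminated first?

Grace

Round 1: Bob 17, Hank 14, Carol 12, Grace 0. Grace has the fewest and is eliminated.
Round 2: Bob 17, Hank 14, Carol 12. Carol has the fewest and is eliminated.
Round 3: Bob 29, Hank 14. Bob has a majority.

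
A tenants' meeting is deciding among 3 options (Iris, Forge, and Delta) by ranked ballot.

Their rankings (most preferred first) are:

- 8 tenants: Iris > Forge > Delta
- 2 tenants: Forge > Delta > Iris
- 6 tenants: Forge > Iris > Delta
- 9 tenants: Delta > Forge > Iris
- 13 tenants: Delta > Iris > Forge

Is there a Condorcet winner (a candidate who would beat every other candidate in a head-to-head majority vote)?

Head-to-head results (38 voters total):
Iris vs Forge: Iris wins 21–17.
Iris vs Delta: Delta wins 24–14.
Forge vs Delta: Delta wins 22–16.
Delta beats each rival — Iris (24–14), Forge (22–16) — so Delta is the Condorcet winner.

Yes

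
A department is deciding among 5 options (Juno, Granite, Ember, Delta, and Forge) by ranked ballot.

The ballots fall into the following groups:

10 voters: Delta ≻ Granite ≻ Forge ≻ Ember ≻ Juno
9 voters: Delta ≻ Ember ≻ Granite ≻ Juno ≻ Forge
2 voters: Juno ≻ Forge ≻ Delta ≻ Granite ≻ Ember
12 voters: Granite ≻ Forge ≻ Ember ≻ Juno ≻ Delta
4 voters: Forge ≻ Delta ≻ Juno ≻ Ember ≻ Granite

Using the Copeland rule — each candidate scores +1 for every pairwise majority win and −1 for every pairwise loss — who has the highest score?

Pairwise results:
  Juno vs Granite: Granite wins 31–6.
  Juno vs Ember: Ember wins 31–6.
  Juno vs Delta: Delta wins 23–14.
  Juno vs Forge: Forge wins 26–11.
  Granite vs Ember: Granite wins 24–13.
  Granite vs Delta: Delta wins 25–12.
  Granite vs Forge: Granite wins 31–6.
  Ember vs Delta: Delta wins 25–12.
  Ember vs Forge: Forge wins 28–9.
  Delta vs Forge: Delta wins 19–18.
Copeland scores (wins − losses):
  Juno: 0 − 4 = -4
  Granite: 3 − 1 = 2
  Ember: 1 − 3 = -2
  Delta: 4 − 0 = 4
  Forge: 2 − 2 = 0
Delta has the best Copeland score.

Delta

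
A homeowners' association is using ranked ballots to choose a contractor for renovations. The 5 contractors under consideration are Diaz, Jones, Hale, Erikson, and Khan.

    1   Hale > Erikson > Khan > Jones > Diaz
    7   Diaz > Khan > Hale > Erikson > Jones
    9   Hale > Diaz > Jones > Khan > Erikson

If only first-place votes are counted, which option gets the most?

Hale

First-place vote totals:
  Diaz: 7
  Jones: 0
  Hale: 10
  Erikson: 0
  Khan: 0
Hale has the most first-place votes.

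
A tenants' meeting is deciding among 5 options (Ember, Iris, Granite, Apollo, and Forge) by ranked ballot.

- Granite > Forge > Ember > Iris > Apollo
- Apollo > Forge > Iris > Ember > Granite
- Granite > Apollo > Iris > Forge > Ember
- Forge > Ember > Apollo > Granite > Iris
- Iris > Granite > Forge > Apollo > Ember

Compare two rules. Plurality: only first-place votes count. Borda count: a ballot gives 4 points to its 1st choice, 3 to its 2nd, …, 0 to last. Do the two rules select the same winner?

No

Plurality first-place counts: Ember 0, Iris 1, Granite 2, Apollo 1, Forge 1 → Granite.
Borda totals: Ember 6, Iris 9, Granite 12, Apollo 10, Forge 13 → Forge.
The two rules disagree: plurality picks Granite, Borda picks Forge.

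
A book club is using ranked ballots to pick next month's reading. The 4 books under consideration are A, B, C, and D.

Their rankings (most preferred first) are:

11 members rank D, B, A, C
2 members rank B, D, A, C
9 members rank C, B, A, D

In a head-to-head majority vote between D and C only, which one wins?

D

Ballots ranking D above C: 11+2 = 13.
Ballots ranking C above D: 9.
D wins the head-to-head, 13–9.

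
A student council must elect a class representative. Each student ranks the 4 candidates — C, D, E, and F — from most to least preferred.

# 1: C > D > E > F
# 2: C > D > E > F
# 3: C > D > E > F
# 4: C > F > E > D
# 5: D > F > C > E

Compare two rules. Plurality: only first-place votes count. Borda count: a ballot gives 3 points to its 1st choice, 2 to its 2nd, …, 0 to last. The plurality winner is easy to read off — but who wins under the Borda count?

Plurality first-place counts: C 4, D 1, E 0, F 0 → C.
Borda totals: C 13, D 9, E 4, F 4 → C.

C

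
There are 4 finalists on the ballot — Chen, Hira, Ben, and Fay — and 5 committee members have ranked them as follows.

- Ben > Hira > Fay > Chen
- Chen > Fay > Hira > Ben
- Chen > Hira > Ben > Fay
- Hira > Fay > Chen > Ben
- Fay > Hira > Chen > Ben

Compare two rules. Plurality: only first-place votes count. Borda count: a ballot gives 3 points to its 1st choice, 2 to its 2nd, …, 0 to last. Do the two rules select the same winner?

Plurality first-place counts: Chen 2, Hira 1, Ben 1, Fay 1 → Chen.
Borda totals: Chen 8, Hira 10, Ben 4, Fay 8 → Hira.
The two rules disagree: plurality picks Chen, Borda picks Hira.

No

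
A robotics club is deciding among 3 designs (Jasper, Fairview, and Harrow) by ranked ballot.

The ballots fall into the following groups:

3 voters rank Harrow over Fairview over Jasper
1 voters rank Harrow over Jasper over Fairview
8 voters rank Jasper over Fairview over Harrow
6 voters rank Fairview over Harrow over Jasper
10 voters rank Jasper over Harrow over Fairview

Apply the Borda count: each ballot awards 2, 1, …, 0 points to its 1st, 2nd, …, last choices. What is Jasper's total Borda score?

Borda scores:
  Jasper: 3·0 + 1 + 8·2 + 6·0 + 10·2 = 37
  Fairview: 3·1 + 0 + 8·1 + 6·2 + 10·0 = 23
  Harrow: 3·2 + 2 + 8·0 + 6·1 + 10·1 = 24

37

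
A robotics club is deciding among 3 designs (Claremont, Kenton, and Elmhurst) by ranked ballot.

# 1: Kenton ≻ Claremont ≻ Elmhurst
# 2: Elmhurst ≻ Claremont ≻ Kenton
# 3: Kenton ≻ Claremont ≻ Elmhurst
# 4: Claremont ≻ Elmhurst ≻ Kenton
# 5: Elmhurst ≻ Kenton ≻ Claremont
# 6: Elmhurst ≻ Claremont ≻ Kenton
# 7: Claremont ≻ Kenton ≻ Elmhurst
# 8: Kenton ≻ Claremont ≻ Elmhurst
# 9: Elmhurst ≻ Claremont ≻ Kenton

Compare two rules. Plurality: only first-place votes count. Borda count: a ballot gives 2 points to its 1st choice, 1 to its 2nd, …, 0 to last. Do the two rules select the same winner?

Plurality first-place counts: Claremont 2, Kenton 3, Elmhurst 4 → Elmhurst.
Borda totals: Claremont 10, Kenton 8, Elmhurst 9 → Claremont.
The two rules disagree: plurality picks Elmhurst, Borda picks Claremont.

No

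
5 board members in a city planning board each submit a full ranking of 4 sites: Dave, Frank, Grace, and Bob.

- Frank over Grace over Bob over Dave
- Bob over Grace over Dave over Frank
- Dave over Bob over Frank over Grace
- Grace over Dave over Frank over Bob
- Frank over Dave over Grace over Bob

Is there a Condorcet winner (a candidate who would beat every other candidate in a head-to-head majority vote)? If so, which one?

Head-to-head results (5 voters total):
Dave vs Frank: Dave wins 3–2.
Dave vs Grace: Grace wins 3–2.
Dave vs Bob: Dave wins 3–2.
Frank vs Grace: Frank wins 3–2.
Frank vs Bob: Frank wins 3–2.
Grace vs Bob: Grace wins 3–2.
No candidate beats all others: Dave beats Frank beats Grace beats Dave, a majority cycle.

No Condorcet winner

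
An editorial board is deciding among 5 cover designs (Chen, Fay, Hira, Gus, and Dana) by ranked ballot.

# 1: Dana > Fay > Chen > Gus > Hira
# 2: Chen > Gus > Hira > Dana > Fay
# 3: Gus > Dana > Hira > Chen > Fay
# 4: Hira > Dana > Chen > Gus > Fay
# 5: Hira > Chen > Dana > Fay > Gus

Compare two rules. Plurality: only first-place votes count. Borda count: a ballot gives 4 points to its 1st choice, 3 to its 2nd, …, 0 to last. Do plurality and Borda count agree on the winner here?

No

Plurality first-place counts: Chen 1, Fay 0, Hira 2, Gus 1, Dana 1 → Hira.
Borda totals: Chen 12, Fay 4, Hira 12, Gus 9, Dana 13 → Dana.
The two rules disagree: plurality picks Hira, Borda picks Dana.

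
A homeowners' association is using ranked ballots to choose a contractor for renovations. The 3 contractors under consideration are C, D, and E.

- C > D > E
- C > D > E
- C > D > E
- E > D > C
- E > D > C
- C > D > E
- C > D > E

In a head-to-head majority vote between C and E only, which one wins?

Ballots ranking C above E: 5.
Ballots ranking E above C: 2.
C wins the head-to-head, 5–2.

C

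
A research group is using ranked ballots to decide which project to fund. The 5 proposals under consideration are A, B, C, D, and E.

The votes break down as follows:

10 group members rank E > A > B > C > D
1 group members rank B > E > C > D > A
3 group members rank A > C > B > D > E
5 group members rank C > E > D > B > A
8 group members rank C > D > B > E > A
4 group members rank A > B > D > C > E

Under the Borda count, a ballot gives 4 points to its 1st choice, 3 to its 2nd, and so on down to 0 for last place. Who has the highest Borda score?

C

Borda scores:
  A: 10·3 + 0 + 3·4 + 5·0 + 8·0 + 4·4 = 58
  B: 10·2 + 4 + 3·2 + 5·1 + 8·2 + 4·3 = 63
  C: 10·1 + 2 + 3·3 + 5·4 + 8·4 + 4·1 = 77
  D: 10·0 + 1 + 3·1 + 5·2 + 8·3 + 4·2 = 46
  E: 10·4 + 3 + 3·0 + 5·3 + 8·1 + 4·0 = 66
C has the highest total.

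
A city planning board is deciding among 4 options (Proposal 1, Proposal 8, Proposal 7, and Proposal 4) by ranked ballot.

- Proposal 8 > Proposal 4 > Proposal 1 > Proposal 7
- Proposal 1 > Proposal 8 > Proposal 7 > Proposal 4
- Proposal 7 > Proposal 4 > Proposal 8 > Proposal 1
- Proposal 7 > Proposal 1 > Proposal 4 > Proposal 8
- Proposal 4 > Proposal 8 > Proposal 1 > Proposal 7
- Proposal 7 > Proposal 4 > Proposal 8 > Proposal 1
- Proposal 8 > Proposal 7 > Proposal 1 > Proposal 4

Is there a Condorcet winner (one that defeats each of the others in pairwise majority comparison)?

Head-to-head results (7 voters total):
Proposal 1 vs Proposal 8: Proposal 8 wins 5–2.
Proposal 1 vs Proposal 7: Proposal 7 wins 4–3.
Proposal 1 vs Proposal 4: Proposal 4 wins 4–3.
Proposal 8 vs Proposal 7: Proposal 8 wins 4–3.
Proposal 8 vs Proposal 4: Proposal 4 wins 4–3.
Proposal 7 vs Proposal 4: Proposal 7 wins 5–2.
No candidate beats all others: Proposal 8 beats Proposal 7 beats Proposal 4 beats Proposal 8, a majority cycle.

No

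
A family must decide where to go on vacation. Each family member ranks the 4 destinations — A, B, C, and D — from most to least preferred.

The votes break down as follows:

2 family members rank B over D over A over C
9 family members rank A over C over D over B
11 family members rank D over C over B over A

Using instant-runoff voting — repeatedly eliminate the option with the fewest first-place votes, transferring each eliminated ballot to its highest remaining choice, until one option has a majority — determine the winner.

D

Round 1: D 11, A 9, B 2, C 0. C has the fewest and is eliminated.
Round 2: D 11, A 9, B 2. B has the fewest and is eliminated.
Round 3: D 13, A 9. D has a majority.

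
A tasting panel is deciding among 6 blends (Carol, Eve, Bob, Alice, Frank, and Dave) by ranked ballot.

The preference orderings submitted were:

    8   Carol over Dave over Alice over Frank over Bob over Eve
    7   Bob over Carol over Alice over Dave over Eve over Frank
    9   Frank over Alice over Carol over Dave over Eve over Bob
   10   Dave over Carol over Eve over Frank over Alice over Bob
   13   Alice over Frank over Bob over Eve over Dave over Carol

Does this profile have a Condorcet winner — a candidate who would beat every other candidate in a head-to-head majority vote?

Yes

Head-to-head results (47 voters total):
Carol vs Eve: Carol wins 34–13.
Carol vs Bob: Carol wins 27–20.
Carol vs Alice: Carol wins 25–22.
Carol vs Frank: Carol wins 25–22.
Carol vs Dave: Carol wins 24–23.
Eve vs Bob: Bob wins 28–19.
Eve vs Alice: Alice wins 37–10.
Eve vs Frank: Frank wins 30–17.
Eve vs Dave: Dave wins 34–13.
Bob vs Alice: Alice wins 40–7.
Bob vs Frank: Frank wins 40–7.
Bob vs Dave: Dave wins 27–20.
Alice vs Frank: Alice wins 28–19.
Alice vs Dave: Alice wins 29–18.
Frank vs Dave: Dave wins 25–22.
Carol beats each rival — Eve (34–13), Bob (27–20), Alice (25–22), Frank (25–22), Dave (24–23) — so Carol is the Condorcet winner.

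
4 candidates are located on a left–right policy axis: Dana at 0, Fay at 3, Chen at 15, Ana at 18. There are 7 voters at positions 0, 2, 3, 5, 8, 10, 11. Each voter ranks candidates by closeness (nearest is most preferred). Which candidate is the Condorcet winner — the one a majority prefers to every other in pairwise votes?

With single-peaked preferences on a line, the Condorcet winner is the candidate closest to the median voter.
The median voter (position 5) is closest to Fay at 3.
Check: Fay vs Chen — voters closer to Fay: 5 of 7.

Fay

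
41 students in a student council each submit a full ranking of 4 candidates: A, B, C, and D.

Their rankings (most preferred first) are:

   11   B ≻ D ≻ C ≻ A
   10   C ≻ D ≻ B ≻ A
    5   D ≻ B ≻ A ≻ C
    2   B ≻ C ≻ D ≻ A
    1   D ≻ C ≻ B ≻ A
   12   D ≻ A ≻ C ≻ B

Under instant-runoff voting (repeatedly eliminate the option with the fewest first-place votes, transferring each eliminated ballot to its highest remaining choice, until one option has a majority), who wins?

Round 1: D 18, B 13, C 10, A 0. A has the fewest and is eliminated.
Round 2: D 18, B 13, C 10. C has the fewest and is eliminated.
Round 3: D 28, B 13. D has a majority.

D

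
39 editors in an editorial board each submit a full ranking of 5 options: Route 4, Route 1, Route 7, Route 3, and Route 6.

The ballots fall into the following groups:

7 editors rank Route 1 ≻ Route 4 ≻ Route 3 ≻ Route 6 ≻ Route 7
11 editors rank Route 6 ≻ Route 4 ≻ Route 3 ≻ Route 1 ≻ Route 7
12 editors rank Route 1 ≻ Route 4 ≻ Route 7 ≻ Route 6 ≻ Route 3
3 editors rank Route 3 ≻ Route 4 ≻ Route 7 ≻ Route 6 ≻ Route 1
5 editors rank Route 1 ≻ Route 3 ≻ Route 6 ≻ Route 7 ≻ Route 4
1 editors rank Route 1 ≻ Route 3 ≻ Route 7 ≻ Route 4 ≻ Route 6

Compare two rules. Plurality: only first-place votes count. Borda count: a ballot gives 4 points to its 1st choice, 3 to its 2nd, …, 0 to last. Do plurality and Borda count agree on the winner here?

Plurality first-place counts: Route 4 0, Route 1 25, Route 7 0, Route 3 3, Route 6 11 → Route 1.
Borda totals: Route 4 100, Route 1 111, Route 7 37, Route 3 66, Route 6 76 → Route 1.
The two rules agree on Route 1.

Yes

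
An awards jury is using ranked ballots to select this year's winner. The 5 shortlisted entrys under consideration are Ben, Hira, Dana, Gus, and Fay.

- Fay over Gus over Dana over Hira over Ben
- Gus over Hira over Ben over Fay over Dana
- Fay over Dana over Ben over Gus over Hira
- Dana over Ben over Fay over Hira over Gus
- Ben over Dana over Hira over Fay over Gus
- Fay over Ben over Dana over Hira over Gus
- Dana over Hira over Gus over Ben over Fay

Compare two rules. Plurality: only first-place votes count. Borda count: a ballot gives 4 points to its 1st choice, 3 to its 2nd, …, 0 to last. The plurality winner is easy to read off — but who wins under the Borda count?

Dana

Plurality first-place counts: Ben 1, Hira 0, Dana 2, Gus 1, Fay 3 → Fay.
Borda totals: Ben 15, Hira 11, Dana 18, Gus 10, Fay 16 → Dana.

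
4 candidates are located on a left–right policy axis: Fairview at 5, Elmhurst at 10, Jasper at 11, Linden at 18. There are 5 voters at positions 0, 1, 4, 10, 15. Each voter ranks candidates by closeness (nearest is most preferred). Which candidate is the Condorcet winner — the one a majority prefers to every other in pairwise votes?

Fairview

With single-peaked preferences on a line, the Condorcet winner is the candidate closest to the median voter.
The median voter (position 4) is closest to Fairview at 5.
Check: Fairview vs Linden — voters closer to Fairview: 4 of 5.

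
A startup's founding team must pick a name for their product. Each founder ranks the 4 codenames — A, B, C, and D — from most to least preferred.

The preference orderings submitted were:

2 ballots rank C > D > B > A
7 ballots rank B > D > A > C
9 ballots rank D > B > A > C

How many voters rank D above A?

18

Ballots ranking D above A: 2+7+9 = 18.
Ballots ranking A above D: 0.
So 18 of 18 voters prefer D to A.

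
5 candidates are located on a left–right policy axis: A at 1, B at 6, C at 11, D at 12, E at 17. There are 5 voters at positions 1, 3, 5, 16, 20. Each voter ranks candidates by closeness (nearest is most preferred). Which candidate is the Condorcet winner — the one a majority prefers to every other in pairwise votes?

B

With single-peaked preferences on a line, the Condorcet winner is the candidate closest to the median voter.
The median voter (position 5) is closest to B at 6.
Check: B vs C — voters closer to B: 3 of 5.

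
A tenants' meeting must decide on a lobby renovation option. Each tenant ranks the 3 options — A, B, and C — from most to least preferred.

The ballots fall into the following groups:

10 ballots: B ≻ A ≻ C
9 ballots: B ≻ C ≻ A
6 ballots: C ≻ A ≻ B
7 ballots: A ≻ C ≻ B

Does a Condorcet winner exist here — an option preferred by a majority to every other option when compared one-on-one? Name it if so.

B

Head-to-head results (32 voters total):
A vs B: B wins 19–13.
A vs C: A wins 17–15.
B vs C: B wins 19–13.
B beats each rival — A (19–13), C (19–13) — so B is the Condorcet winner.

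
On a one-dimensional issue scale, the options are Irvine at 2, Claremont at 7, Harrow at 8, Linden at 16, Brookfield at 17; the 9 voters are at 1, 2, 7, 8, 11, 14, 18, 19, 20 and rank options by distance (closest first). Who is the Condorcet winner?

With single-peaked preferences on a line, the Condorcet winner is the candidate closest to the median voter.
The median voter (position 11) is closest to Harrow at 8.
Check: Harrow vs Linden — voters closer to Harrow: 5 of 9.

Harrow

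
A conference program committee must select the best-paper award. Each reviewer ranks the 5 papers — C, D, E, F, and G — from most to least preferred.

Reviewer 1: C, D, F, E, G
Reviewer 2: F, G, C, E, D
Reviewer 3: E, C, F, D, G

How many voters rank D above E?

Ballots ranking D above E: 1.
Ballots ranking E above D: 2.
So 1 of 3 voters prefer D to E.

1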